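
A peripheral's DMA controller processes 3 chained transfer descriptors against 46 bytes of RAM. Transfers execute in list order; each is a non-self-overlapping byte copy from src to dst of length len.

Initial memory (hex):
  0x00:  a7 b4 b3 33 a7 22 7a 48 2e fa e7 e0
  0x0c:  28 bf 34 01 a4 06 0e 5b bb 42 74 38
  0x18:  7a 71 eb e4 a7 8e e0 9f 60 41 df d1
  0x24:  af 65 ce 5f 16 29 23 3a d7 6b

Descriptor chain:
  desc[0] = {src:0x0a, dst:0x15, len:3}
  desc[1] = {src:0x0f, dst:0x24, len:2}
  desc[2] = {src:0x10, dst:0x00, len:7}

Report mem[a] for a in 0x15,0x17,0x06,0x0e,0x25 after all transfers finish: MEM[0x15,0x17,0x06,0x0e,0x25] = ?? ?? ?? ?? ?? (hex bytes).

MEM[0x15,0x17,0x06,0x0e,0x25] = e7 28 e0 34 a4

  after D0: wrote 3B at 0x15 = e7e028
  after D1: wrote 2B at 0x24 = 01a4
  after D2: wrote 7B at 0x00 = a4060e5bbbe7e0
query mem[0x15]=0xe7, mem[0x17]=0x28, mem[0x06]=0xe0, mem[0x0e]=0x34, mem[0x25]=0xa4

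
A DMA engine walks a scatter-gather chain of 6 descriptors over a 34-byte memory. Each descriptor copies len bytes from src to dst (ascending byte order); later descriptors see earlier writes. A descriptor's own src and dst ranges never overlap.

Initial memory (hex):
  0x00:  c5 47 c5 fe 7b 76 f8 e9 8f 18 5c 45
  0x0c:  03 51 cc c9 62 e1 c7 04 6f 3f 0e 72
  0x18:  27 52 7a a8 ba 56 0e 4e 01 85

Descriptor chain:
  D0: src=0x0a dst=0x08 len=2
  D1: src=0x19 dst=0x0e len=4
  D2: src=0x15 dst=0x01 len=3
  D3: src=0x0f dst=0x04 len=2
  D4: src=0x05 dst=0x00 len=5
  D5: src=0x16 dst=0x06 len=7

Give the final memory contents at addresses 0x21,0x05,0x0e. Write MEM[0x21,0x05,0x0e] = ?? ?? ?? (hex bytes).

MEM[0x21,0x05,0x0e] = 85 a8 52

#0 dst[0x08+2] := {0x5c,0x45}
#1 dst[0x0e+4] := {0x52,0x7a,0xa8,0xba}
#2 dst[0x01+3] := {0x3f,0x0e,0x72}
#3 dst[0x04+2] := {0x7a,0xa8}
#4 dst[0x00+5] := {0xa8,0xf8,0xe9,0x5c,0x45}
#5 dst[0x06+7] := {0x0e,0x72,0x27,0x52,0x7a,0xa8,0xba}
query mem[0x21]=0x85, mem[0x05]=0xa8, mem[0x0e]=0x52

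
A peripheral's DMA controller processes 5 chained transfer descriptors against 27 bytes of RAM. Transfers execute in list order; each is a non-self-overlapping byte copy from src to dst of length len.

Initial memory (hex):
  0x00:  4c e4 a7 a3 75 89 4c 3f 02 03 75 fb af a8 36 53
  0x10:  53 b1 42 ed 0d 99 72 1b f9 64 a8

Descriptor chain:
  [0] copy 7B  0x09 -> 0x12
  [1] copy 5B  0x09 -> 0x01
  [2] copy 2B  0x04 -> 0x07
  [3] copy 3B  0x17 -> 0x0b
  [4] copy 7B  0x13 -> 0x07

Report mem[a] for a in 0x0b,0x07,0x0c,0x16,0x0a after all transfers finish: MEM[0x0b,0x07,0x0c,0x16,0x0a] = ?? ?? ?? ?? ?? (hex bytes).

MEM[0x0b,0x07,0x0c,0x16,0x0a] = 36 75 53 a8 a8

[0] 0x09->0x12 len=7 : 03 75 fb af a8 36 53
[1] 0x09->0x01 len=5 : 03 75 fb af a8
[2] 0x04->0x07 len=2 : af a8
[3] 0x17->0x0b len=3 : 36 53 64
[4] 0x13->0x07 len=7 : 75 fb af a8 36 53 64
query mem[0x0b]=0x36, mem[0x07]=0x75, mem[0x0c]=0x53, mem[0x16]=0xa8, mem[0x0a]=0xa8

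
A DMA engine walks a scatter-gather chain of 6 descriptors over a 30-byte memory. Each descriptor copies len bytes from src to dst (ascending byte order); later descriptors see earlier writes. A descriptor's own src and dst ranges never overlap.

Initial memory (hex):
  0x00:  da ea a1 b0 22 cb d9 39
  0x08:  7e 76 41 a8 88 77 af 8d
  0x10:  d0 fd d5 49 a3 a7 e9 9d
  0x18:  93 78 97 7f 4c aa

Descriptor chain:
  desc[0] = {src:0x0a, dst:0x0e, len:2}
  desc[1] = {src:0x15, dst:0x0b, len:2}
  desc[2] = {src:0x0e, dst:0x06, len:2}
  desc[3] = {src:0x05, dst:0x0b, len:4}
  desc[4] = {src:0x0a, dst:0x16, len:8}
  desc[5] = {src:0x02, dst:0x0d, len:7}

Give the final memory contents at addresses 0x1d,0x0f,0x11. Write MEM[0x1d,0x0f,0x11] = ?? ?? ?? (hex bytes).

#0 dst[0x0e+2] := {0x41,0xa8}
#1 dst[0x0b+2] := {0xa7,0xe9}
#2 dst[0x06+2] := {0x41,0xa8}
#3 dst[0x0b+4] := {0xcb,0x41,0xa8,0x7e}
#4 dst[0x16+8] := {0x41,0xcb,0x41,0xa8,0x7e,0xa8,0xd0,0xfd}
#5 dst[0x0d+7] := {0xa1,0xb0,0x22,0xcb,0x41,0xa8,0x7e}
query mem[0x1d]=0xfd, mem[0x0f]=0x22, mem[0x11]=0x41

MEM[0x1d,0x0f,0x11] = fd 22 41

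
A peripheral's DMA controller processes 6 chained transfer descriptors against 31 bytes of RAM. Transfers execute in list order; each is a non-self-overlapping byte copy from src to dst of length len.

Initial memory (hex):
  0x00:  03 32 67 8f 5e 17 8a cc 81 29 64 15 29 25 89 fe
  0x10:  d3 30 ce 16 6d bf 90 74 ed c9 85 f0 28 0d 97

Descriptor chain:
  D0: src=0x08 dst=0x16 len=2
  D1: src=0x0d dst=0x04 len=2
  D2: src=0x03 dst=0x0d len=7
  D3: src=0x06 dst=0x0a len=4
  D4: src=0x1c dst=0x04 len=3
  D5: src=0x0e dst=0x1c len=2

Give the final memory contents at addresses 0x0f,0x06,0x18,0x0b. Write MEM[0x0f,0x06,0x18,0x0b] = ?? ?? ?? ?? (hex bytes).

MEM[0x0f,0x06,0x18,0x0b] = 89 97 ed cc

  after D0: wrote 2B at 0x16 = 8129
  after D1: wrote 2B at 0x04 = 2589
  after D2: wrote 7B at 0x0d = 8f25898acc8129
  after D3: wrote 4B at 0x0a = 8acc8129
  after D4: wrote 3B at 0x04 = 280d97
  after D5: wrote 2B at 0x1c = 2589
query mem[0x0f]=0x89, mem[0x06]=0x97, mem[0x18]=0xed, mem[0x0b]=0xcc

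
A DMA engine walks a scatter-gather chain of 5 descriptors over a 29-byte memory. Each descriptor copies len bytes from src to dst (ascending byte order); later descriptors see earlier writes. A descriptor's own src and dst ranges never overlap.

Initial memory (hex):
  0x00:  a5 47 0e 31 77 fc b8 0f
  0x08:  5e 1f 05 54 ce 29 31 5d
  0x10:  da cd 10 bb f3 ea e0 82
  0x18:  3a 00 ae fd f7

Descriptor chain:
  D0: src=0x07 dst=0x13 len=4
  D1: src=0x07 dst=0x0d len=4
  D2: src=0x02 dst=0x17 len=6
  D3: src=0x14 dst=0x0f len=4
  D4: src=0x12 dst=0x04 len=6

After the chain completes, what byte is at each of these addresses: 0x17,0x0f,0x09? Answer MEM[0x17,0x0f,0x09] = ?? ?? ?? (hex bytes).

#0 dst[0x13+4] := {0x0f,0x5e,0x1f,0x05}
#1 dst[0x0d+4] := {0x0f,0x5e,0x1f,0x05}
#2 dst[0x17+6] := {0x0e,0x31,0x77,0xfc,0xb8,0x0f}
#3 dst[0x0f+4] := {0x5e,0x1f,0x05,0x0e}
#4 dst[0x04+6] := {0x0e,0x0f,0x5e,0x1f,0x05,0x0e}
query mem[0x17]=0x0e, mem[0x0f]=0x5e, mem[0x09]=0x0e

MEM[0x17,0x0f,0x09] = 0e 5e 0e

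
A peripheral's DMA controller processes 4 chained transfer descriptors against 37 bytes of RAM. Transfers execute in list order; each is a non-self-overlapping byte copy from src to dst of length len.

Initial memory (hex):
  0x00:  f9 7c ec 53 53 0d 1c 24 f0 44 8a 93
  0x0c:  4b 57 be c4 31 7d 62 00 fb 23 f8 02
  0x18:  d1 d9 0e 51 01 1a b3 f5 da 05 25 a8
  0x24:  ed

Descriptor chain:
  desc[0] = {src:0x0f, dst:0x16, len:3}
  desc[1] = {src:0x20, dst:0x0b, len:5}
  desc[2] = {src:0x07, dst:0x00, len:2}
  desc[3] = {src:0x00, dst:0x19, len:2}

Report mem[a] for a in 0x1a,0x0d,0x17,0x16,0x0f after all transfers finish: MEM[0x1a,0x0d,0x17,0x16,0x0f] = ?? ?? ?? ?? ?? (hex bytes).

#0 dst[0x16+3] := {0xc4,0x31,0x7d}
#1 dst[0x0b+5] := {0xda,0x05,0x25,0xa8,0xed}
#2 dst[0x00+2] := {0x24,0xf0}
#3 dst[0x19+2] := {0x24,0xf0}
query mem[0x1a]=0xf0, mem[0x0d]=0x25, mem[0x17]=0x31, mem[0x16]=0xc4, mem[0x0f]=0xed

MEM[0x1a,0x0d,0x17,0x16,0x0f] = f0 25 31 c4 ed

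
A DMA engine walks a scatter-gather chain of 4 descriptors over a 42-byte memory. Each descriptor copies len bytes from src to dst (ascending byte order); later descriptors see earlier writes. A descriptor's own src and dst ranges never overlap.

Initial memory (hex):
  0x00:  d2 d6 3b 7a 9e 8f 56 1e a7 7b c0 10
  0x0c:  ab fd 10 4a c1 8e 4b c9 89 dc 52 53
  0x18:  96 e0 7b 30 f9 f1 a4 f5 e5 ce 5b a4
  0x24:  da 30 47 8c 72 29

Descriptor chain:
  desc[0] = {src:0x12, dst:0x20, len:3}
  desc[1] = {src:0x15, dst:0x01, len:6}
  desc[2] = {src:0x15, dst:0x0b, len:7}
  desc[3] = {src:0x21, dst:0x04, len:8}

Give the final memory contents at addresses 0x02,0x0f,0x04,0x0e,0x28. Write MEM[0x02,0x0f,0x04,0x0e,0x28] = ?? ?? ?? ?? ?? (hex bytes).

MEM[0x02,0x0f,0x04,0x0e,0x28] = 52 e0 c9 96 72

[0] 0x12->0x20 len=3 : 4b c9 89
[1] 0x15->0x01 len=6 : dc 52 53 96 e0 7b
[2] 0x15->0x0b len=7 : dc 52 53 96 e0 7b 30
[3] 0x21->0x04 len=8 : c9 89 a4 da 30 47 8c 72
query mem[0x02]=0x52, mem[0x0f]=0xe0, mem[0x04]=0xc9, mem[0x0e]=0x96, mem[0x28]=0x72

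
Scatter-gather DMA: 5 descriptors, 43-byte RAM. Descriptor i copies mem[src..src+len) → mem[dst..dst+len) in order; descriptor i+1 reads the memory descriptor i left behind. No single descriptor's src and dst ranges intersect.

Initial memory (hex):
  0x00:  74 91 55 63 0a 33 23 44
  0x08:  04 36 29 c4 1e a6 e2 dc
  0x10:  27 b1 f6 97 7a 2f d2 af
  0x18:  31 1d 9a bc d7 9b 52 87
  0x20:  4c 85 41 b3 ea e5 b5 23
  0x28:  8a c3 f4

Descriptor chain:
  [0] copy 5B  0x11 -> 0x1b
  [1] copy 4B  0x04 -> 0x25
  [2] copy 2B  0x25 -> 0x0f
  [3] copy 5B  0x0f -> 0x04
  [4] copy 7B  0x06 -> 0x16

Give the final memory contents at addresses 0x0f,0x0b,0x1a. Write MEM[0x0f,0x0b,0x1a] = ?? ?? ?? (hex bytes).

MEM[0x0f,0x0b,0x1a] = 0a c4 29

  after D0: wrote 5B at 0x1b = b1f6977a2f
  after D1: wrote 4B at 0x25 = 0a332344
  after D2: wrote 2B at 0x0f = 0a33
  after D3: wrote 5B at 0x04 = 0a33b1f697
  after D4: wrote 7B at 0x16 = b1f6973629c41e
query mem[0x0f]=0x0a, mem[0x0b]=0xc4, mem[0x1a]=0x29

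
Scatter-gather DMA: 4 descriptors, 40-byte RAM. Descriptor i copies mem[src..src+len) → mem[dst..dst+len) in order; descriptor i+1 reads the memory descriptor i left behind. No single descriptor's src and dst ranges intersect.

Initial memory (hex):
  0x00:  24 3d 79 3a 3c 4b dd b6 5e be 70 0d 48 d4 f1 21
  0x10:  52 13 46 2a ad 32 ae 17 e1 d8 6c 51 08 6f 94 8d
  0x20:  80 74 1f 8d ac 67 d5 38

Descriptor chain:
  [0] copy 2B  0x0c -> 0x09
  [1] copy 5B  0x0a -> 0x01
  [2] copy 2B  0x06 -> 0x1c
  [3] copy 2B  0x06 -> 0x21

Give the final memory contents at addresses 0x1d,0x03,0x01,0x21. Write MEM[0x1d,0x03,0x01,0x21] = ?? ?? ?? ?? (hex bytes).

MEM[0x1d,0x03,0x01,0x21] = b6 48 d4 dd

D0: mem[0x09..0x0a] <- [48 d4]
D1: mem[0x01..0x05] <- [d4 0d 48 d4 f1]
D2: mem[0x1c..0x1d] <- [dd b6]
D3: mem[0x21..0x22] <- [dd b6]
query mem[0x1d]=0xb6, mem[0x03]=0x48, mem[0x01]=0xd4, mem[0x21]=0xdd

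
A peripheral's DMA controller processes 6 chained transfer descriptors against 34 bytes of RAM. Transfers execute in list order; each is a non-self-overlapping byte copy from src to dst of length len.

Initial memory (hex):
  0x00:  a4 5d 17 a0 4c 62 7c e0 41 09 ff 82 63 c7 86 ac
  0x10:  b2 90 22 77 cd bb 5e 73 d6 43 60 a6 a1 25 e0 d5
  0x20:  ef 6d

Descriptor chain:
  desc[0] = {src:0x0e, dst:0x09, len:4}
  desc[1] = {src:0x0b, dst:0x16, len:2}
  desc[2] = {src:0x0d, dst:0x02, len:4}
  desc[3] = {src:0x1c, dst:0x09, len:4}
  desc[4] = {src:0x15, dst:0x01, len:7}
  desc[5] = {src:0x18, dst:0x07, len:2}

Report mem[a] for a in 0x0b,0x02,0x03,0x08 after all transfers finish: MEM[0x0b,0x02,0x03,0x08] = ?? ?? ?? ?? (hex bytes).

MEM[0x0b,0x02,0x03,0x08] = e0 b2 90 43

  after D0: wrote 4B at 0x09 = 86acb290
  after D1: wrote 2B at 0x16 = b290
  after D2: wrote 4B at 0x02 = c786acb2
  after D3: wrote 4B at 0x09 = a125e0d5
  after D4: wrote 7B at 0x01 = bbb290d64360a6
  after D5: wrote 2B at 0x07 = d643
query mem[0x0b]=0xe0, mem[0x02]=0xb2, mem[0x03]=0x90, mem[0x08]=0x43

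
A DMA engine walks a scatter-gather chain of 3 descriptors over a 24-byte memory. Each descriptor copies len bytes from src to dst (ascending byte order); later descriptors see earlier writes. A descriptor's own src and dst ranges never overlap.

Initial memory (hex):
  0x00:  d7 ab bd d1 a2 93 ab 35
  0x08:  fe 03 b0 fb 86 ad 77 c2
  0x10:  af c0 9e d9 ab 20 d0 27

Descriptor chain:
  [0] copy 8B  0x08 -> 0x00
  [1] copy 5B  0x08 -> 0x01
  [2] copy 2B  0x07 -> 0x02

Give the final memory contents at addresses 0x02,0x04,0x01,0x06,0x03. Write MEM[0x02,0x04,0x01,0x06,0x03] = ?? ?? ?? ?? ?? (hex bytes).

#0 dst[0x00+8] := {0xfe,0x03,0xb0,0xfb,0x86,0xad,0x77,0xc2}
#1 dst[0x01+5] := {0xfe,0x03,0xb0,0xfb,0x86}
#2 dst[0x02+2] := {0xc2,0xfe}
query mem[0x02]=0xc2, mem[0x04]=0xfb, mem[0x01]=0xfe, mem[0x06]=0x77, mem[0x03]=0xfe

MEM[0x02,0x04,0x01,0x06,0x03] = c2 fb fe 77 fe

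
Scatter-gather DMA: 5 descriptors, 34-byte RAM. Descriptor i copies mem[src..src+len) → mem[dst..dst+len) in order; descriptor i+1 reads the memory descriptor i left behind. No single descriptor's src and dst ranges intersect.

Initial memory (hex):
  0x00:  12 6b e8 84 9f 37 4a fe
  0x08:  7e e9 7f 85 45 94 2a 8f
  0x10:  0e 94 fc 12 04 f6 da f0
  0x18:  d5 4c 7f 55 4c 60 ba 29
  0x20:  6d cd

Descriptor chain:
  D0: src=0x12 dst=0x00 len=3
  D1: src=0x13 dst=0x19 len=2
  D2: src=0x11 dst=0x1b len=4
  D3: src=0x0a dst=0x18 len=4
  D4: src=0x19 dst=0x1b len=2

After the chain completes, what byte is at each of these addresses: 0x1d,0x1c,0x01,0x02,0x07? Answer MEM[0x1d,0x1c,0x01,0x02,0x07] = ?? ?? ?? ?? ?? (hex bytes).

MEM[0x1d,0x1c,0x01,0x02,0x07] = 12 45 12 04 fe

[0] 0x12->0x00 len=3 : fc 12 04
[1] 0x13->0x19 len=2 : 12 04
[2] 0x11->0x1b len=4 : 94 fc 12 04
[3] 0x0a->0x18 len=4 : 7f 85 45 94
[4] 0x19->0x1b len=2 : 85 45
query mem[0x1d]=0x12, mem[0x1c]=0x45, mem[0x01]=0x12, mem[0x02]=0x04, mem[0x07]=0xfe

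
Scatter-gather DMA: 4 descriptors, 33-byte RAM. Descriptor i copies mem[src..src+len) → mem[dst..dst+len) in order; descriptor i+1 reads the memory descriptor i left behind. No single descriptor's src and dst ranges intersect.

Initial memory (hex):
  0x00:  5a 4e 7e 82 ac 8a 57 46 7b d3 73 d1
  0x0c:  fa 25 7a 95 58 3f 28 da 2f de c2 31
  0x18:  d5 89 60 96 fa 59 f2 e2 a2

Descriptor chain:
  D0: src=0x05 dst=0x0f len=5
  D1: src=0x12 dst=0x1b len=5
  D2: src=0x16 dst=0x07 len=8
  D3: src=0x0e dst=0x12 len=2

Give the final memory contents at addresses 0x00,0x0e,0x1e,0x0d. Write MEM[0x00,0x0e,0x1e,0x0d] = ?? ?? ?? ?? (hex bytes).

MEM[0x00,0x0e,0x1e,0x0d] = 5a 2f de d3

[0] 0x05->0x0f len=5 : 8a 57 46 7b d3
[1] 0x12->0x1b len=5 : 7b d3 2f de c2
[2] 0x16->0x07 len=8 : c2 31 d5 89 60 7b d3 2f
[3] 0x0e->0x12 len=2 : 2f 8a
query mem[0x00]=0x5a, mem[0x0e]=0x2f, mem[0x1e]=0xde, mem[0x0d]=0xd3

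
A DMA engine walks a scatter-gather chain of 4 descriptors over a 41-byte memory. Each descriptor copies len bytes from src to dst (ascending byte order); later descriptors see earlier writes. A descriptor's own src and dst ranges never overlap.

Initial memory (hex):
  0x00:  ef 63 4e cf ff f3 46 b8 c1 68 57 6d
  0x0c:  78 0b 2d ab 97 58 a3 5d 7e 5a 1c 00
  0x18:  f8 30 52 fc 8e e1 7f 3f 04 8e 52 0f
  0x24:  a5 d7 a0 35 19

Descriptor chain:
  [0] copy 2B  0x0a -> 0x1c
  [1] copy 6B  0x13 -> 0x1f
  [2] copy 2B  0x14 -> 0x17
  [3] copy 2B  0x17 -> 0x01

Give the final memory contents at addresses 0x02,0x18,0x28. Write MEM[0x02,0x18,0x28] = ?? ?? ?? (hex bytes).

MEM[0x02,0x18,0x28] = 5a 5a 19

  after D0: wrote 2B at 0x1c = 576d
  after D1: wrote 6B at 0x1f = 5d7e5a1c00f8
  after D2: wrote 2B at 0x17 = 7e5a
  after D3: wrote 2B at 0x01 = 7e5a
query mem[0x02]=0x5a, mem[0x18]=0x5a, mem[0x28]=0x19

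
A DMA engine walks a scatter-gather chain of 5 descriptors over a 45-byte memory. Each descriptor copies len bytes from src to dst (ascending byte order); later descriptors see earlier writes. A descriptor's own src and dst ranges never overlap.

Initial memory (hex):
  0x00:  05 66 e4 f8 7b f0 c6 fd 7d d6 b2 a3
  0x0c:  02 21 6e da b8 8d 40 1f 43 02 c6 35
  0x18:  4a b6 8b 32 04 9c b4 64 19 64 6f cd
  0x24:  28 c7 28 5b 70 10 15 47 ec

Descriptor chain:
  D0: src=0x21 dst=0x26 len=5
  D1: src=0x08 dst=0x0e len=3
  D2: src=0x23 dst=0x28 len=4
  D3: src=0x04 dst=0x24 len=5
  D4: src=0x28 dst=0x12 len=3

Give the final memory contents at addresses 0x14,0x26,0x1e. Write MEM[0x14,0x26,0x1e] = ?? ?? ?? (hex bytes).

#0 dst[0x26+5] := {0x64,0x6f,0xcd,0x28,0xc7}
#1 dst[0x0e+3] := {0x7d,0xd6,0xb2}
#2 dst[0x28+4] := {0xcd,0x28,0xc7,0x64}
#3 dst[0x24+5] := {0x7b,0xf0,0xc6,0xfd,0x7d}
#4 dst[0x12+3] := {0x7d,0x28,0xc7}
query mem[0x14]=0xc7, mem[0x26]=0xc6, mem[0x1e]=0xb4

MEM[0x14,0x26,0x1e] = c7 c6 b4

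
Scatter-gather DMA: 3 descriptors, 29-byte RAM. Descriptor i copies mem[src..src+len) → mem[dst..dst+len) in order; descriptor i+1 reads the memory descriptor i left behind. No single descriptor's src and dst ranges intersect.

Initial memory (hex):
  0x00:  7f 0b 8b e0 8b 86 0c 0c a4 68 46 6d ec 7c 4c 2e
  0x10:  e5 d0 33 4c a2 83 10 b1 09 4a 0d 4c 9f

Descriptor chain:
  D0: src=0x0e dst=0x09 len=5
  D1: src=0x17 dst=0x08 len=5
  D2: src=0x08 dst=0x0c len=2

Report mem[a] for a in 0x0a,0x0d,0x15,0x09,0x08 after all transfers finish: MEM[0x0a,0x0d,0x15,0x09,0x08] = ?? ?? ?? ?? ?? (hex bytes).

[0] 0x0e->0x09 len=5 : 4c 2e e5 d0 33
[1] 0x17->0x08 len=5 : b1 09 4a 0d 4c
[2] 0x08->0x0c len=2 : b1 09
query mem[0x0a]=0x4a, mem[0x0d]=0x09, mem[0x15]=0x83, mem[0x09]=0x09, mem[0x08]=0xb1

MEM[0x0a,0x0d,0x15,0x09,0x08] = 4a 09 83 09 b1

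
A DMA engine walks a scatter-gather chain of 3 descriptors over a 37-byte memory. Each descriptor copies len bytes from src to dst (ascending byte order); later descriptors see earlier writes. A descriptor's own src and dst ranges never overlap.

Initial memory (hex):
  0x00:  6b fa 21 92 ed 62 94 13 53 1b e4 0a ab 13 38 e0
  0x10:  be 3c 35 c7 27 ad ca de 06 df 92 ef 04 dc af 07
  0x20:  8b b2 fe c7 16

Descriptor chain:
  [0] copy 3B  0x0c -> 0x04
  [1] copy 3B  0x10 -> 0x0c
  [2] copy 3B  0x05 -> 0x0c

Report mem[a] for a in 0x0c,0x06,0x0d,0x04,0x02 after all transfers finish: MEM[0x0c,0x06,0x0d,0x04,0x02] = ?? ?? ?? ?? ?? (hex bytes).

#0 dst[0x04+3] := {0xab,0x13,0x38}
#1 dst[0x0c+3] := {0xbe,0x3c,0x35}
#2 dst[0x0c+3] := {0x13,0x38,0x13}
query mem[0x0c]=0x13, mem[0x06]=0x38, mem[0x0d]=0x38, mem[0x04]=0xab, mem[0x02]=0x21

MEM[0x0c,0x06,0x0d,0x04,0x02] = 13 38 38 ab 21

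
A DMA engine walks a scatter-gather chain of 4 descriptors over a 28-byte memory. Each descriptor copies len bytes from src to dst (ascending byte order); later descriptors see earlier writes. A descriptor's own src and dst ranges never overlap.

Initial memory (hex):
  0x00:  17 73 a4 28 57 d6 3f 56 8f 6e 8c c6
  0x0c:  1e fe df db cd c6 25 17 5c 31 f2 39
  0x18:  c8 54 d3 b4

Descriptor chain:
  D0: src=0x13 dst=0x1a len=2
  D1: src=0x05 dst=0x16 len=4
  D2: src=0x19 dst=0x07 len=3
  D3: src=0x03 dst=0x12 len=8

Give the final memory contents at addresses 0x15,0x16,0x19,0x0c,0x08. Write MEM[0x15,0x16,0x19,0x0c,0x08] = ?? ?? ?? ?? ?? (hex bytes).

[0] 0x13->0x1a len=2 : 17 5c
[1] 0x05->0x16 len=4 : d6 3f 56 8f
[2] 0x19->0x07 len=3 : 8f 17 5c
[3] 0x03->0x12 len=8 : 28 57 d6 3f 8f 17 5c 8c
query mem[0x15]=0x3f, mem[0x16]=0x8f, mem[0x19]=0x8c, mem[0x0c]=0x1e, mem[0x08]=0x17

MEM[0x15,0x16,0x19,0x0c,0x08] = 3f 8f 8c 1e 17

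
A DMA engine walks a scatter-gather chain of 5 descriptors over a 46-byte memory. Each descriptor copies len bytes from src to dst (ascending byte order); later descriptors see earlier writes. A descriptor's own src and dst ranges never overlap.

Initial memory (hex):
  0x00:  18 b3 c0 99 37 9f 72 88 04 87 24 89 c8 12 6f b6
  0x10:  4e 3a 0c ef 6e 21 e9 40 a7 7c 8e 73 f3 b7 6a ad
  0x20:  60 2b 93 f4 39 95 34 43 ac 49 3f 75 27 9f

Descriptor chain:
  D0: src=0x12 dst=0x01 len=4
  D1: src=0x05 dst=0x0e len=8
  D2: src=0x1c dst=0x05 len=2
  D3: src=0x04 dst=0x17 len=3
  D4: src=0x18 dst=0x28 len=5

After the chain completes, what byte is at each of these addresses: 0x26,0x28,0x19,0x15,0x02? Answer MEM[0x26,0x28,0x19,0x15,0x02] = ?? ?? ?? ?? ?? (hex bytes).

MEM[0x26,0x28,0x19,0x15,0x02] = 34 f3 b7 c8 ef

#0 dst[0x01+4] := {0x0c,0xef,0x6e,0x21}
#1 dst[0x0e+8] := {0x9f,0x72,0x88,0x04,0x87,0x24,0x89,0xc8}
#2 dst[0x05+2] := {0xf3,0xb7}
#3 dst[0x17+3] := {0x21,0xf3,0xb7}
#4 dst[0x28+5] := {0xf3,0xb7,0x8e,0x73,0xf3}
query mem[0x26]=0x34, mem[0x28]=0xf3, mem[0x19]=0xb7, mem[0x15]=0xc8, mem[0x02]=0xef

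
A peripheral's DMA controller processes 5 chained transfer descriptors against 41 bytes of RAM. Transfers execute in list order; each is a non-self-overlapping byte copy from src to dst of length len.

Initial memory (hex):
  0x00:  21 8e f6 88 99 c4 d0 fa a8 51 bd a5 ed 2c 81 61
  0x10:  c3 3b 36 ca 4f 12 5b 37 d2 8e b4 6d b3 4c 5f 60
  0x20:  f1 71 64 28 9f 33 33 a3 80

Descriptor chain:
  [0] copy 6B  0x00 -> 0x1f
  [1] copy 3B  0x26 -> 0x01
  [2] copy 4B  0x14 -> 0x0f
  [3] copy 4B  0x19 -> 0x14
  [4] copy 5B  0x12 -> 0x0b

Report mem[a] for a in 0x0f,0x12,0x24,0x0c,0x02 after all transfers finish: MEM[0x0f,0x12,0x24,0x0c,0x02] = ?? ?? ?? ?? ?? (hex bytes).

D0: mem[0x1f..0x24] <- [21 8e f6 88 99 c4]
D1: mem[0x01..0x03] <- [33 a3 80]
D2: mem[0x0f..0x12] <- [4f 12 5b 37]
D3: mem[0x14..0x17] <- [8e b4 6d b3]
D4: mem[0x0b..0x0f] <- [37 ca 8e b4 6d]
query mem[0x0f]=0x6d, mem[0x12]=0x37, mem[0x24]=0xc4, mem[0x0c]=0xca, mem[0x02]=0xa3

MEM[0x0f,0x12,0x24,0x0c,0x02] = 6d 37 c4 ca a3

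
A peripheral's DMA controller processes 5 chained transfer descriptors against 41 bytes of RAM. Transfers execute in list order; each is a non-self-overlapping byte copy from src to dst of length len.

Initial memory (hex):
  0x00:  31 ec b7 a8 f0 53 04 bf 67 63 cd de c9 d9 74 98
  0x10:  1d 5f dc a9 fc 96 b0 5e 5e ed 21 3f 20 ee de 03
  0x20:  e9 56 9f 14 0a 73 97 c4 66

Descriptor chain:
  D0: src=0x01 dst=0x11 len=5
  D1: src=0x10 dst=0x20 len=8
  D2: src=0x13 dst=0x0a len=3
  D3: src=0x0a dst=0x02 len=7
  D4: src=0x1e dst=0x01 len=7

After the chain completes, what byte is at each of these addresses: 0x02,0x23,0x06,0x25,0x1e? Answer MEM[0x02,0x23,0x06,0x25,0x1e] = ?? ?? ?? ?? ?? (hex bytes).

  after D0: wrote 5B at 0x11 = ecb7a8f053
  after D1: wrote 8B at 0x20 = 1decb7a8f053b05e
  after D2: wrote 3B at 0x0a = a8f053
  after D3: wrote 7B at 0x02 = a8f053d974981d
  after D4: wrote 7B at 0x01 = de031decb7a8f0
query mem[0x02]=0x03, mem[0x23]=0xa8, mem[0x06]=0xa8, mem[0x25]=0x53, mem[0x1e]=0xde

MEM[0x02,0x23,0x06,0x25,0x1e] = 03 a8 a8 53 de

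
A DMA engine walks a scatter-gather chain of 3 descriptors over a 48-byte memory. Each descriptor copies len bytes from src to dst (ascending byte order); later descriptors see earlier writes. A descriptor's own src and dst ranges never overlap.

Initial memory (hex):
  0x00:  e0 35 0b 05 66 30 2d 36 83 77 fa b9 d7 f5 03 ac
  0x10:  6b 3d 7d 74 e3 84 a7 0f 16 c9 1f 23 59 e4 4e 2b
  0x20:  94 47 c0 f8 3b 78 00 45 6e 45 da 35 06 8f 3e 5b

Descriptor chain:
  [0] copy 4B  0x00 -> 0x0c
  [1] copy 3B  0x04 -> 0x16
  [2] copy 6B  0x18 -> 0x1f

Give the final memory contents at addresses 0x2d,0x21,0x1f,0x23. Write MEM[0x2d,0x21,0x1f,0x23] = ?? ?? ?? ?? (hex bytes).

MEM[0x2d,0x21,0x1f,0x23] = 8f 1f 2d 59

  after D0: wrote 4B at 0x0c = e0350b05
  after D1: wrote 3B at 0x16 = 66302d
  after D2: wrote 6B at 0x1f = 2dc91f2359e4
query mem[0x2d]=0x8f, mem[0x21]=0x1f, mem[0x1f]=0x2d, mem[0x23]=0x59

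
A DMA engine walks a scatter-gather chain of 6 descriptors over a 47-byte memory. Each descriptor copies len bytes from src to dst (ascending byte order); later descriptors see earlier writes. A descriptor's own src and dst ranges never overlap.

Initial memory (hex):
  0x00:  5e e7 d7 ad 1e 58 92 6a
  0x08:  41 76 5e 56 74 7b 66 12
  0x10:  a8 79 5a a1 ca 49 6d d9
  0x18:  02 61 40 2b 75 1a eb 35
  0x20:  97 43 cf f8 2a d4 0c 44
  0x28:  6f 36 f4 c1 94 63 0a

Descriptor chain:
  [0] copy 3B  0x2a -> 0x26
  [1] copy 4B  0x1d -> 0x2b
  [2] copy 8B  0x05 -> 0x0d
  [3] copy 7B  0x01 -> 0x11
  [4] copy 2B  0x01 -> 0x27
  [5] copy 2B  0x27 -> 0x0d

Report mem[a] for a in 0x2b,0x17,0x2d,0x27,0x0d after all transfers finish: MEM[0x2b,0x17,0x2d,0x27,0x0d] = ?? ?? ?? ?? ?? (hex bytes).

MEM[0x2b,0x17,0x2d,0x27,0x0d] = 1a 6a 35 e7 e7

[0] 0x2a->0x26 len=3 : f4 c1 94
[1] 0x1d->0x2b len=4 : 1a eb 35 97
[2] 0x05->0x0d len=8 : 58 92 6a 41 76 5e 56 74
[3] 0x01->0x11 len=7 : e7 d7 ad 1e 58 92 6a
[4] 0x01->0x27 len=2 : e7 d7
[5] 0x27->0x0d len=2 : e7 d7
query mem[0x2b]=0x1a, mem[0x17]=0x6a, mem[0x2d]=0x35, mem[0x27]=0xe7, mem[0x0d]=0xe7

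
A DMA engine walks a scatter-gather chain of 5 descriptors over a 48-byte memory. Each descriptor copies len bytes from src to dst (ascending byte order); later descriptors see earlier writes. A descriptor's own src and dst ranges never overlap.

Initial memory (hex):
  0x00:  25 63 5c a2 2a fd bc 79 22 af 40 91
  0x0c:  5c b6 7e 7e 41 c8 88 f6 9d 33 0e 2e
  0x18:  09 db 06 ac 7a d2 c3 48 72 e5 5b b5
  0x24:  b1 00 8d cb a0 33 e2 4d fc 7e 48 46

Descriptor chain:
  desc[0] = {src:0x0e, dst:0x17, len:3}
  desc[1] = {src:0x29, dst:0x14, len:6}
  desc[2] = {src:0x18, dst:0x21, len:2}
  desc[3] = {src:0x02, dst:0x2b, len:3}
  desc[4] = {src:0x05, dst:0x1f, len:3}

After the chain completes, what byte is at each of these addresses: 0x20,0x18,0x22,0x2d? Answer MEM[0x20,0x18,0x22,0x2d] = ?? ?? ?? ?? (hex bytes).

D0: mem[0x17..0x19] <- [7e 7e 41]
D1: mem[0x14..0x19] <- [33 e2 4d fc 7e 48]
D2: mem[0x21..0x22] <- [7e 48]
D3: mem[0x2b..0x2d] <- [5c a2 2a]
D4: mem[0x1f..0x21] <- [fd bc 79]
query mem[0x20]=0xbc, mem[0x18]=0x7e, mem[0x22]=0x48, mem[0x2d]=0x2a

MEM[0x20,0x18,0x22,0x2d] = bc 7e 48 2a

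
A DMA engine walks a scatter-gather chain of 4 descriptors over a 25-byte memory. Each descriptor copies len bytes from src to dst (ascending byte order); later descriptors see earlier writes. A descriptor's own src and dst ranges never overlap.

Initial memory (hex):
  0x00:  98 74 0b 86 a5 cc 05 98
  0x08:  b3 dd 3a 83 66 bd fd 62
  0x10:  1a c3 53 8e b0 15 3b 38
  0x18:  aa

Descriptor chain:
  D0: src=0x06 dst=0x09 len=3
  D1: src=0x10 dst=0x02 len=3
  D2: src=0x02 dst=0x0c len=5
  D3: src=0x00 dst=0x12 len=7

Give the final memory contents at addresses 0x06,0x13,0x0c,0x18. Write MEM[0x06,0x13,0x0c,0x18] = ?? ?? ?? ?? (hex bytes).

MEM[0x06,0x13,0x0c,0x18] = 05 74 1a 05

#0 dst[0x09+3] := {0x05,0x98,0xb3}
#1 dst[0x02+3] := {0x1a,0xc3,0x53}
#2 dst[0x0c+5] := {0x1a,0xc3,0x53,0xcc,0x05}
#3 dst[0x12+7] := {0x98,0x74,0x1a,0xc3,0x53,0xcc,0x05}
query mem[0x06]=0x05, mem[0x13]=0x74, mem[0x0c]=0x1a, mem[0x18]=0x05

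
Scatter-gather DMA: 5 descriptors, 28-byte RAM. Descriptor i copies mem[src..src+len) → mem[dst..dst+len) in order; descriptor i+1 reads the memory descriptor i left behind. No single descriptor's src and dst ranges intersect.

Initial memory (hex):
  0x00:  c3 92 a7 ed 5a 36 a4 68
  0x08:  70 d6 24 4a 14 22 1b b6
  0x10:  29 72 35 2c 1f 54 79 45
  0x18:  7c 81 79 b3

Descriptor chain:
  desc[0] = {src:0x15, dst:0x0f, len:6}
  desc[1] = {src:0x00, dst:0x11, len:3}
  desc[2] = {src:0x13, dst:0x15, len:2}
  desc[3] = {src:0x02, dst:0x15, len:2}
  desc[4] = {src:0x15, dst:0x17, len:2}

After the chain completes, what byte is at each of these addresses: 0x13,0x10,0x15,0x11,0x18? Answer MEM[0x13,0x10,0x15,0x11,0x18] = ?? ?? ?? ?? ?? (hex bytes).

#0 dst[0x0f+6] := {0x54,0x79,0x45,0x7c,0x81,0x79}
#1 dst[0x11+3] := {0xc3,0x92,0xa7}
#2 dst[0x15+2] := {0xa7,0x79}
#3 dst[0x15+2] := {0xa7,0xed}
#4 dst[0x17+2] := {0xa7,0xed}
query mem[0x13]=0xa7, mem[0x10]=0x79, mem[0x15]=0xa7, mem[0x11]=0xc3, mem[0x18]=0xed

MEM[0x13,0x10,0x15,0x11,0x18] = a7 79 a7 c3 ed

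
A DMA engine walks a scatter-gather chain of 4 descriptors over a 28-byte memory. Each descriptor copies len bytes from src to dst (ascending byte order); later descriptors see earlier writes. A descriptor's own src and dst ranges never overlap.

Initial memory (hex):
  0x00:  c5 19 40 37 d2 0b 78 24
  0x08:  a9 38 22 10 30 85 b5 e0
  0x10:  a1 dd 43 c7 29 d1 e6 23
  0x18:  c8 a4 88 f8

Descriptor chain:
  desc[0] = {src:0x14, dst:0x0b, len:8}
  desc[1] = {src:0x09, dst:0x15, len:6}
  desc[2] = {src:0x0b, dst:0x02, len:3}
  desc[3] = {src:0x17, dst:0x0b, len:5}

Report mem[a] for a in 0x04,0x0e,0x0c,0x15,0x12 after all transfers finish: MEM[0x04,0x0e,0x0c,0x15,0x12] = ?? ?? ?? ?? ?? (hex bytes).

  after D0: wrote 8B at 0x0b = 29d1e623c8a488f8
  after D1: wrote 6B at 0x15 = 382229d1e623
  after D2: wrote 3B at 0x02 = 29d1e6
  after D3: wrote 5B at 0x0b = 29d1e623f8
query mem[0x04]=0xe6, mem[0x0e]=0x23, mem[0x0c]=0xd1, mem[0x15]=0x38, mem[0x12]=0xf8

MEM[0x04,0x0e,0x0c,0x15,0x12] = e6 23 d1 38 f8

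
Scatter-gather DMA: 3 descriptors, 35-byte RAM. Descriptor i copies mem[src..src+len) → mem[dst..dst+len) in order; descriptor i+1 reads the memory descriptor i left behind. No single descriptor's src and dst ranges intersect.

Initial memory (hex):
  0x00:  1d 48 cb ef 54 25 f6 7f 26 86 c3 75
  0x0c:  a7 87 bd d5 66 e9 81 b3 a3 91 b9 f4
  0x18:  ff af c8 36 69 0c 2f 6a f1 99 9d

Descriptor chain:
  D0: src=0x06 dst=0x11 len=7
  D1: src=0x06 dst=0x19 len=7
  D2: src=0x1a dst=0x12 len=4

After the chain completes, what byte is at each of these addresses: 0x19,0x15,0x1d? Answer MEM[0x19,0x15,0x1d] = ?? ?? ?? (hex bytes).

MEM[0x19,0x15,0x1d] = f6 c3 c3

[0] 0x06->0x11 len=7 : f6 7f 26 86 c3 75 a7
[1] 0x06->0x19 len=7 : f6 7f 26 86 c3 75 a7
[2] 0x1a->0x12 len=4 : 7f 26 86 c3
query mem[0x19]=0xf6, mem[0x15]=0xc3, mem[0x1d]=0xc3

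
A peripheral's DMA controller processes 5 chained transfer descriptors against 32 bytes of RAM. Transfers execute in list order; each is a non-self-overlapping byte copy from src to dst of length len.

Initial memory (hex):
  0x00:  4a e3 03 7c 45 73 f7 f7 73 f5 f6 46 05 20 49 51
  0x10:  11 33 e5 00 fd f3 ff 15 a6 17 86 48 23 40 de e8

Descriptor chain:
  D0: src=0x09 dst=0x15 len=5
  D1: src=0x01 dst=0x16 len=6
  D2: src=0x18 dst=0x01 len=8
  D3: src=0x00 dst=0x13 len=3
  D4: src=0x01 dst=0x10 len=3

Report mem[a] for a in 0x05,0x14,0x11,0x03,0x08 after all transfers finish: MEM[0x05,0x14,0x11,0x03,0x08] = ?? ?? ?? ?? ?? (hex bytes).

[0] 0x09->0x15 len=5 : f5 f6 46 05 20
[1] 0x01->0x16 len=6 : e3 03 7c 45 73 f7
[2] 0x18->0x01 len=8 : 7c 45 73 f7 23 40 de e8
[3] 0x00->0x13 len=3 : 4a 7c 45
[4] 0x01->0x10 len=3 : 7c 45 73
query mem[0x05]=0x23, mem[0x14]=0x7c, mem[0x11]=0x45, mem[0x03]=0x73, mem[0x08]=0xe8

MEM[0x05,0x14,0x11,0x03,0x08] = 23 7c 45 73 e8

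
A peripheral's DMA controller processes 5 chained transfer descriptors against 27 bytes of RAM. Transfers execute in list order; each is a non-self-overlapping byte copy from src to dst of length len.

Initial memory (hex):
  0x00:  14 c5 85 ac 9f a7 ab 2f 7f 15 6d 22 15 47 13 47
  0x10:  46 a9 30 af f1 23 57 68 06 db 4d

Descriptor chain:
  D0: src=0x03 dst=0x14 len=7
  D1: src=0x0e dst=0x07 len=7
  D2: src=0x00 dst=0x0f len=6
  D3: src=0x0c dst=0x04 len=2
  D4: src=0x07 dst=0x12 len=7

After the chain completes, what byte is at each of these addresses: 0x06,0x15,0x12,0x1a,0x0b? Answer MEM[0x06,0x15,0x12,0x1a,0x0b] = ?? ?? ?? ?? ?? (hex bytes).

#0 dst[0x14+7] := {0xac,0x9f,0xa7,0xab,0x2f,0x7f,0x15}
#1 dst[0x07+7] := {0x13,0x47,0x46,0xa9,0x30,0xaf,0xac}
#2 dst[0x0f+6] := {0x14,0xc5,0x85,0xac,0x9f,0xa7}
#3 dst[0x04+2] := {0xaf,0xac}
#4 dst[0x12+7] := {0x13,0x47,0x46,0xa9,0x30,0xaf,0xac}
query mem[0x06]=0xab, mem[0x15]=0xa9, mem[0x12]=0x13, mem[0x1a]=0x15, mem[0x0b]=0x30

MEM[0x06,0x15,0x12,0x1a,0x0b] = ab a9 13 15 30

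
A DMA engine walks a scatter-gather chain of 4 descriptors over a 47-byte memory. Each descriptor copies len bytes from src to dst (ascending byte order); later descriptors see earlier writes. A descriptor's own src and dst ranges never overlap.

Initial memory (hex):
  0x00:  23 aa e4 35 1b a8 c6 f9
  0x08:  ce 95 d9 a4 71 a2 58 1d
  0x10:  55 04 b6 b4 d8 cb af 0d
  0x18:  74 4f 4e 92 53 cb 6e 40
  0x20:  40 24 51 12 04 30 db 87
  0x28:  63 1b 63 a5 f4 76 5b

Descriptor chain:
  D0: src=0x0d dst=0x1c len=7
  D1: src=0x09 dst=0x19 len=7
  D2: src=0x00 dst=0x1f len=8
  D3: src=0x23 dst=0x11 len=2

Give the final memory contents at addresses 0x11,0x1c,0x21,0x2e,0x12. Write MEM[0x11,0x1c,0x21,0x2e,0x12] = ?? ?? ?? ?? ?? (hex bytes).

MEM[0x11,0x1c,0x21,0x2e,0x12] = 1b 71 e4 5b a8

#0 dst[0x1c+7] := {0xa2,0x58,0x1d,0x55,0x04,0xb6,0xb4}
#1 dst[0x19+7] := {0x95,0xd9,0xa4,0x71,0xa2,0x58,0x1d}
#2 dst[0x1f+8] := {0x23,0xaa,0xe4,0x35,0x1b,0xa8,0xc6,0xf9}
#3 dst[0x11+2] := {0x1b,0xa8}
query mem[0x11]=0x1b, mem[0x1c]=0x71, mem[0x21]=0xe4, mem[0x2e]=0x5b, mem[0x12]=0xa8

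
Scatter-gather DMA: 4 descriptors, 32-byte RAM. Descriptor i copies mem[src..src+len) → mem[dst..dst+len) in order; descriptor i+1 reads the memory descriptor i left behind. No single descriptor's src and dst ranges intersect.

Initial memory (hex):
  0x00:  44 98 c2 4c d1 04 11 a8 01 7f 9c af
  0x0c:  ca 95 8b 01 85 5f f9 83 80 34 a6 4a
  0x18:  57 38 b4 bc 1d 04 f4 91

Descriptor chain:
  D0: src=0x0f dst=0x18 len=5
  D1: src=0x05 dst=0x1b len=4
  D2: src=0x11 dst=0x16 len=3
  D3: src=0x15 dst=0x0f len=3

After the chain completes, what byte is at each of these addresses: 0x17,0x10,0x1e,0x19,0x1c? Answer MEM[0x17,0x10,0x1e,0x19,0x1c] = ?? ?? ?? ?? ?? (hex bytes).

MEM[0x17,0x10,0x1e,0x19,0x1c] = f9 5f 01 85 11

D0: mem[0x18..0x1c] <- [01 85 5f f9 83]
D1: mem[0x1b..0x1e] <- [04 11 a8 01]
D2: mem[0x16..0x18] <- [5f f9 83]
D3: mem[0x0f..0x11] <- [34 5f f9]
query mem[0x17]=0xf9, mem[0x10]=0x5f, mem[0x1e]=0x01, mem[0x19]=0x85, mem[0x1c]=0x11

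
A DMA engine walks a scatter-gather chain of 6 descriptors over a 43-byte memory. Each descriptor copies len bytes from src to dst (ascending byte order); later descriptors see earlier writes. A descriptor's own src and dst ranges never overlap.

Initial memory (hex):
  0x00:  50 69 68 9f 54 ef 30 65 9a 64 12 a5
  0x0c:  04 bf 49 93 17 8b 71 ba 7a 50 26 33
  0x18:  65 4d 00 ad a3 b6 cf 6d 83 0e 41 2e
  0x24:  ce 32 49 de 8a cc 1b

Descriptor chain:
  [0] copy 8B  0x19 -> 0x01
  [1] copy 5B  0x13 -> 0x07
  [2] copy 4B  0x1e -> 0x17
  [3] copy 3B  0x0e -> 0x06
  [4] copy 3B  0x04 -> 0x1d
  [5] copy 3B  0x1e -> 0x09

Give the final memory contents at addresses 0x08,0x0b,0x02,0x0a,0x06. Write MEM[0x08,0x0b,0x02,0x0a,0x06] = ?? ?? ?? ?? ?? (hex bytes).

  after D0: wrote 8B at 0x01 = 4d00ada3b6cf6d83
  after D1: wrote 5B at 0x07 = ba7a502633
  after D2: wrote 4B at 0x17 = cf6d830e
  after D3: wrote 3B at 0x06 = 499317
  after D4: wrote 3B at 0x1d = a3b649
  after D5: wrote 3B at 0x09 = b64983
query mem[0x08]=0x17, mem[0x0b]=0x83, mem[0x02]=0x00, mem[0x0a]=0x49, mem[0x06]=0x49

MEM[0x08,0x0b,0x02,0x0a,0x06] = 17 83 00 49 49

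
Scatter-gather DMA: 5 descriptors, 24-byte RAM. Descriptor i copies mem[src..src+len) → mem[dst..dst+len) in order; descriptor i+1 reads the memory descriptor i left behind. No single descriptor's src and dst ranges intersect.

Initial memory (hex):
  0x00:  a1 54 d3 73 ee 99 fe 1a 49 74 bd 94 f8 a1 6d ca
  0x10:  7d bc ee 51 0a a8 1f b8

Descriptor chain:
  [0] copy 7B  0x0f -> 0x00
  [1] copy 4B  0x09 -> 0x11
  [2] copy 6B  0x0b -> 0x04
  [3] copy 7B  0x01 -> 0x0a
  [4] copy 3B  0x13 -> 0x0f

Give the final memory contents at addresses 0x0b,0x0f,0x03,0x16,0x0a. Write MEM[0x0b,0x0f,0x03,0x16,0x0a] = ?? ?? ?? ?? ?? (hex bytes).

D0: mem[0x00..0x06] <- [ca 7d bc ee 51 0a a8]
D1: mem[0x11..0x14] <- [74 bd 94 f8]
D2: mem[0x04..0x09] <- [94 f8 a1 6d ca 7d]
D3: mem[0x0a..0x10] <- [7d bc ee 94 f8 a1 6d]
D4: mem[0x0f..0x11] <- [94 f8 a8]
query mem[0x0b]=0xbc, mem[0x0f]=0x94, mem[0x03]=0xee, mem[0x16]=0x1f, mem[0x0a]=0x7d

MEM[0x0b,0x0f,0x03,0x16,0x0a] = bc 94 ee 1f 7d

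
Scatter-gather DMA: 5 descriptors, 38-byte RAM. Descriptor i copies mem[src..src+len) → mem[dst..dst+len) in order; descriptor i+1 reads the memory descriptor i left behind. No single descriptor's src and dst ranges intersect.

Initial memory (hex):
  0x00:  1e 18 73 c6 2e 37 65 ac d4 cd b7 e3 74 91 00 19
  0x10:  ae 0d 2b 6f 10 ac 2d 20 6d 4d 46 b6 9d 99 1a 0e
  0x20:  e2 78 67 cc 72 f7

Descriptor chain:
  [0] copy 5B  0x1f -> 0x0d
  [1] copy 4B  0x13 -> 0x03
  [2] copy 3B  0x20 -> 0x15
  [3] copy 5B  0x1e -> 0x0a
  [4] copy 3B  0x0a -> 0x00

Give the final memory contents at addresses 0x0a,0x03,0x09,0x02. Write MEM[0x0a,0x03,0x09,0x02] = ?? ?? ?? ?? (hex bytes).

  after D0: wrote 5B at 0x0d = 0ee27867cc
  after D1: wrote 4B at 0x03 = 6f10ac2d
  after D2: wrote 3B at 0x15 = e27867
  after D3: wrote 5B at 0x0a = 1a0ee27867
  after D4: wrote 3B at 0x00 = 1a0ee2
query mem[0x0a]=0x1a, mem[0x03]=0x6f, mem[0x09]=0xcd, mem[0x02]=0xe2

MEM[0x0a,0x03,0x09,0x02] = 1a 6f cd e2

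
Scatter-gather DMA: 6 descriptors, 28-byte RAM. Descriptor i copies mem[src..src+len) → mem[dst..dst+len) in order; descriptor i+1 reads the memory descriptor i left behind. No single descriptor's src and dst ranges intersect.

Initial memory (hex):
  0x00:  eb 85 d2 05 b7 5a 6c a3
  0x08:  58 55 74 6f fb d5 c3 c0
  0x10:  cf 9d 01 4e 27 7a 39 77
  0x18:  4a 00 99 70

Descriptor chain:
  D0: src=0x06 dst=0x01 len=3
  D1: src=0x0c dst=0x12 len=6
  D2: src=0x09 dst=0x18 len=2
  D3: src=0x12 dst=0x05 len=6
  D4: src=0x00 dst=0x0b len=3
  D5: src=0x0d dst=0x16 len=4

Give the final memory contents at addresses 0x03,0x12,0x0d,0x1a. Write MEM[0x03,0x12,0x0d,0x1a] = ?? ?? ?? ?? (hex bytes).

  after D0: wrote 3B at 0x01 = 6ca358
  after D1: wrote 6B at 0x12 = fbd5c3c0cf9d
  after D2: wrote 2B at 0x18 = 5574
  after D3: wrote 6B at 0x05 = fbd5c3c0cf9d
  after D4: wrote 3B at 0x0b = eb6ca3
  after D5: wrote 4B at 0x16 = a3c3c0cf
query mem[0x03]=0x58, mem[0x12]=0xfb, mem[0x0d]=0xa3, mem[0x1a]=0x99

MEM[0x03,0x12,0x0d,0x1a] = 58 fb a3 99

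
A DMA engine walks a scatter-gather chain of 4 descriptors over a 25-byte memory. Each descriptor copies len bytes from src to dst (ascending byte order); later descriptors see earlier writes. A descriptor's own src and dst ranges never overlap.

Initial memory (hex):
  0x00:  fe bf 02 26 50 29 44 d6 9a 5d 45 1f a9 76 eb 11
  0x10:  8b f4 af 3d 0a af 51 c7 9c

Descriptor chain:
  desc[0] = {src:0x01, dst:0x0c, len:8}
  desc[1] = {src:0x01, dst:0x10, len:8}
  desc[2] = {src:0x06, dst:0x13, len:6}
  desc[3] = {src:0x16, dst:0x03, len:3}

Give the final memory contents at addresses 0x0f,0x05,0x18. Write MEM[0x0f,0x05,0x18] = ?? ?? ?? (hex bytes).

MEM[0x0f,0x05,0x18] = 50 1f 1f

  after D0: wrote 8B at 0x0c = bf0226502944d69a
  after D1: wrote 8B at 0x10 = bf0226502944d69a
  after D2: wrote 6B at 0x13 = 44d69a5d451f
  after D3: wrote 3B at 0x03 = 5d451f
query mem[0x0f]=0x50, mem[0x05]=0x1f, mem[0x18]=0x1f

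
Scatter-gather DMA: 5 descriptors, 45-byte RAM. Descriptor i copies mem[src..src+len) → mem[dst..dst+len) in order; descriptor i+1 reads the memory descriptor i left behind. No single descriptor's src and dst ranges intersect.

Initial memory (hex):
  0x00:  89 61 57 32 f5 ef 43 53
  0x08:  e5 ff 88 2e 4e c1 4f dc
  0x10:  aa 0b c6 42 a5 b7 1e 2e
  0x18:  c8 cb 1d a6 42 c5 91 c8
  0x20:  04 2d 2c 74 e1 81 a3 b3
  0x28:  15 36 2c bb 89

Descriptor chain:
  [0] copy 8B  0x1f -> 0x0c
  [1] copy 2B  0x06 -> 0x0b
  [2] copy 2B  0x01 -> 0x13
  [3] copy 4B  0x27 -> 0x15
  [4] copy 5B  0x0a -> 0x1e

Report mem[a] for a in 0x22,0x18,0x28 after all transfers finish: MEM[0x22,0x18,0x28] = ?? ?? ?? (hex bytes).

MEM[0x22,0x18,0x28] = 2d 2c 15

  after D0: wrote 8B at 0x0c = c8042d2c74e181a3
  after D1: wrote 2B at 0x0b = 4353
  after D2: wrote 2B at 0x13 = 6157
  after D3: wrote 4B at 0x15 = b315362c
  after D4: wrote 5B at 0x1e = 884353042d
query mem[0x22]=0x2d, mem[0x18]=0x2c, mem[0x28]=0x15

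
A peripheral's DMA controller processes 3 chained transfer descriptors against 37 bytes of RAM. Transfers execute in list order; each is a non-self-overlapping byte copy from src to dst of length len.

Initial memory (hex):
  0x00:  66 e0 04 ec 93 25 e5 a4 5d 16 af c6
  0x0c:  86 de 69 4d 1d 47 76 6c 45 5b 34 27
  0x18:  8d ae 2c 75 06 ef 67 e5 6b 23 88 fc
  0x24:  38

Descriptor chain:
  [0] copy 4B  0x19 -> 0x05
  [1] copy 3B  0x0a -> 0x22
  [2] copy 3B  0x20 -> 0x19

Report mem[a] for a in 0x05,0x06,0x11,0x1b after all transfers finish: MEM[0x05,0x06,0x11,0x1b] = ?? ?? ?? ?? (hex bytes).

MEM[0x05,0x06,0x11,0x1b] = ae 2c 47 af

#0 dst[0x05+4] := {0xae,0x2c,0x75,0x06}
#1 dst[0x22+3] := {0xaf,0xc6,0x86}
#2 dst[0x19+3] := {0x6b,0x23,0xaf}
query mem[0x05]=0xae, mem[0x06]=0x2c, mem[0x11]=0x47, mem[0x1b]=0xaf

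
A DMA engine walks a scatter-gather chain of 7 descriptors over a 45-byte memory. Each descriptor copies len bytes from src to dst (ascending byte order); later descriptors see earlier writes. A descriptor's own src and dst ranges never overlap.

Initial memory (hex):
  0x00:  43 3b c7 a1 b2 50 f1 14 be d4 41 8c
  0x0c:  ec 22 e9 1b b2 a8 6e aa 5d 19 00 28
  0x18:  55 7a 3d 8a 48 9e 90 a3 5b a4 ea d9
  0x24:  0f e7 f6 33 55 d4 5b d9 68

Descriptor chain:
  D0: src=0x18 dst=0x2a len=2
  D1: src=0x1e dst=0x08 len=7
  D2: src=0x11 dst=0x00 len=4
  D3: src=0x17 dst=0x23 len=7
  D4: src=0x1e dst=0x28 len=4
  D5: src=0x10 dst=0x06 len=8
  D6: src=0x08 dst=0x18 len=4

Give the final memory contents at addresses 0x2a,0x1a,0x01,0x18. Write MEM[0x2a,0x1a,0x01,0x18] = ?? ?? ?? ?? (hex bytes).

MEM[0x2a,0x1a,0x01,0x18] = 5b 5d 6e 6e

#0 dst[0x2a+2] := {0x55,0x7a}
#1 dst[0x08+7] := {0x90,0xa3,0x5b,0xa4,0xea,0xd9,0x0f}
#2 dst[0x00+4] := {0xa8,0x6e,0xaa,0x5d}
#3 dst[0x23+7] := {0x28,0x55,0x7a,0x3d,0x8a,0x48,0x9e}
#4 dst[0x28+4] := {0x90,0xa3,0x5b,0xa4}
#5 dst[0x06+8] := {0xb2,0xa8,0x6e,0xaa,0x5d,0x19,0x00,0x28}
#6 dst[0x18+4] := {0x6e,0xaa,0x5d,0x19}
query mem[0x2a]=0x5b, mem[0x1a]=0x5d, mem[0x01]=0x6e, mem[0x18]=0x6e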